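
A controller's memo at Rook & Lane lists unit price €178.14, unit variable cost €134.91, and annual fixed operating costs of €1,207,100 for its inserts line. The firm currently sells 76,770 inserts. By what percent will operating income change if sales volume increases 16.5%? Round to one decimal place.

+25.9%

At 76,770 units, contribution = 76,770 × €43.23 = €3,318,767.10.
Subtracting fixed costs: EBIT = €3,318,767.10 − €1,207,100 = €2,111,667.10.
Degree of operating leverage = €3,318,767.10 / €2,111,667.10 = 1.5716.
%ΔEBIT = DOL × %ΔSales = 1.5716 × +16.5% = +25.9%.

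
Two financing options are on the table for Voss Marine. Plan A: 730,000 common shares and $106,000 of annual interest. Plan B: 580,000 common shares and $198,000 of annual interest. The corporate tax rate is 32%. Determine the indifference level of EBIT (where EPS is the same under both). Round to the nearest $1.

$553,733

At indifference, (EBIT − 106,000)(1 − t)/730,000 = (EBIT − 198,000)(1 − t)/580,000.
The (1 − t) factor cancels: (EBIT − 106,000) × 580,000 = (EBIT − 198,000) × 730,000.
EBIT × (730,000 − 580,000) = 198,000 × 730,000 − 106,000 × 580,000 = 83,060,000,000, so EBIT = 83,060,000,000 ÷ 150,000 = 553,733.33.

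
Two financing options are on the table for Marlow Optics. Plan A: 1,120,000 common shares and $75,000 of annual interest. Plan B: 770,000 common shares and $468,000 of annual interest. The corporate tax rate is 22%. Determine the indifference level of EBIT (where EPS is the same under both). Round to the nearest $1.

$1,332,600

At indifference, (EBIT − 75,000)(1 − t)/1,120,000 = (EBIT − 468,000)(1 − t)/770,000.
Cancelling (1 − t) and cross-multiplying: 770,000·(EBIT − 75,000) = 1,120,000·(EBIT − 468,000).
EBIT × (1,120,000 − 770,000) = 468,000 × 1,120,000 − 75,000 × 770,000 = 466,410,000,000, so EBIT = 466,410,000,000 ÷ 350,000 = 1,332,600.00.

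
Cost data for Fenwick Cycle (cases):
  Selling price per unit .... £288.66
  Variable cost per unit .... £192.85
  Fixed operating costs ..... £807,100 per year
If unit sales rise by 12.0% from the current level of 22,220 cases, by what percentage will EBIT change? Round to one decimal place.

Contribution at this volume is 22,220 × £95.81 = £2,128,898.20.
EBIT = £2,128,898.20 − £807,100 = £1,321,798.20.
So DOL = total CM / EBIT = £2,128,898.20 / £1,321,798.20 = 1.6106.
%ΔEBIT = DOL × %ΔSales = 1.6106 × +12.0% = +19.3%.

+19.3%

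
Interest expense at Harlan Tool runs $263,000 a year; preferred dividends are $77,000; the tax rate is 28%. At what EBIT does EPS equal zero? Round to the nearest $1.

Preferred dividends are paid after tax, so their pre-tax equivalent is $77,000 ÷ (1 − 0.28) = $106,944.44.
EPS = 0 when EBIT covers interest plus the pre-tax preferred burden: $263,000 + $106,944.44 = $369,944.44.

$369,944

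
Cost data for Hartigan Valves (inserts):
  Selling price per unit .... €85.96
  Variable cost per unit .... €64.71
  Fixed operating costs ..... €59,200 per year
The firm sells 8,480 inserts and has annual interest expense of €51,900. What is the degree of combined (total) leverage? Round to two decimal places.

2.61

Total contribution margin = 8,480 × €21.25 = €180,200.00.
EBIT = €180,200.00 − €59,200 = €121,000.00. Interest = €51,900.00, so EBIT − I = €69,100.00.
DCL = contribution ÷ (EBIT − I) = €180,200.00 ÷ €69,100.00 = 2.6078.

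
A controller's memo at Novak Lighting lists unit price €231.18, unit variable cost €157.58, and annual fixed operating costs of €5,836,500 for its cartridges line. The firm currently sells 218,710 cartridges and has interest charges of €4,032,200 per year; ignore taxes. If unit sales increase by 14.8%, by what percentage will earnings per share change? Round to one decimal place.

Contribution at this volume is 218,710 × €73.60 = €16,097,056.00.
Subtracting fixed costs: EBIT = €16,097,056.00 − €5,836,500 = €10,260,556.00.
After interest of €4,032,200.00, pre-tax earnings = €6,228,356.00.
Degree of combined leverage = contribution ÷ (EBIT − I) = €16,097,056.00 ÷ €6,228,356.00 = 2.5845.
%ΔEPS = DCL × %ΔSales = 2.5845 × +14.8% = +38.3%.

+38.3%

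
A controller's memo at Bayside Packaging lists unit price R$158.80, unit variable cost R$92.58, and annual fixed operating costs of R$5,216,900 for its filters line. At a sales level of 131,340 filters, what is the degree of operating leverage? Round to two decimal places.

At 131,340 units, contribution = 131,340 × R$66.22 = R$8,697,334.80.
EBIT = R$8,697,334.80 − R$5,216,900 = R$3,480,434.80.
DOL = contribution ÷ EBIT = R$8,697,334.80 ÷ R$3,480,434.80 = 2.4989.

2.50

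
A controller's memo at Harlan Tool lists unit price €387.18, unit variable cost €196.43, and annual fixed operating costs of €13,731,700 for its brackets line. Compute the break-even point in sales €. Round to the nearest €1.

Contribution margin per unit = €387.18 − €196.43 = €190.75, a CM ratio of €190.75 ÷ €387.18 = 0.4927.
Break-even sales = FC ÷ CM ratio = €13,731,700 × €387.18 / €190.75 = €27,872,292.

€27,872,292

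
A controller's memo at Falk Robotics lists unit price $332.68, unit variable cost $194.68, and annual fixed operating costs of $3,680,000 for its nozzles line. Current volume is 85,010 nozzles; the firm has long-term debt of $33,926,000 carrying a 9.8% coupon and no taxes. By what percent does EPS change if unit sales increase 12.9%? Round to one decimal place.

+32.0%

Contribution at this volume is 85,010 × $138.00 = $11,731,380.00.
EBIT = $11,731,380.00 − $3,680,000 = $8,051,380.00.
Interest = $3,324,748.00, so EBIT − I = $4,726,632.00.
Degree of combined leverage = contribution ÷ (EBIT − I) = $11,731,380.00 ÷ $4,726,632.00 = 2.4820.
EPS therefore changes by 2.4820 × (+12.9%) = +32.0%.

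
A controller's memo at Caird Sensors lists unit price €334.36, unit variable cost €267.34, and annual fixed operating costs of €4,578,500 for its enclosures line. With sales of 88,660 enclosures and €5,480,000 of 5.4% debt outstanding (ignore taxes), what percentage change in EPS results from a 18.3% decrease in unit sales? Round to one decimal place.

-101.9%

Total contribution margin = 88,660 × €67.02 = €5,941,993.20.
Operating income = contribution − fixed costs = €5,941,993.20 − €4,578,500 = €1,363,493.20.
After interest of €295,920.00, pre-tax earnings = €1,067,573.20.
Degree of combined leverage = contribution ÷ (EBIT − I) = €5,941,993.20 ÷ €1,067,573.20 = 5.5659.
%ΔEPS = DCL × %ΔSales = 5.5659 × -18.3% = -101.9%.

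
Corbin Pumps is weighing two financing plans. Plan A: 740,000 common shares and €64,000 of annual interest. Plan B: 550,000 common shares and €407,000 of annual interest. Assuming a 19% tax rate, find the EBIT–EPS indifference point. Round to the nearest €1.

Set EPS_A = EPS_B: (EBIT − €64,000)(1 − 0.19) ÷ 740,000 = (EBIT − €407,000)(1 − 0.19) ÷ 550,000.
Cancelling (1 − t) and cross-multiplying: 550,000·(EBIT − 64,000) = 740,000·(EBIT − 407,000).
EBIT × (740,000 − 550,000) = 407,000 × 740,000 − 64,000 × 550,000 = 265,980,000,000, so EBIT = 265,980,000,000 ÷ 190,000 = 1,399,894.74.

€1,399,895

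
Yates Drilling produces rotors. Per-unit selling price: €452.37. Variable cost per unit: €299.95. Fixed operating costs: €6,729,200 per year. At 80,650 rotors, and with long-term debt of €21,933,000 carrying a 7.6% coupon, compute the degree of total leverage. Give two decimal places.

Total contribution margin = 80,650 × €152.42 = €12,292,673.00.
Subtracting fixed costs: EBIT = €12,292,673.00 − €6,729,200 = €5,563,473.00. Interest = €1,666,908.00, so EBIT − I = €3,896,565.00.
Degree of total leverage = total CM / (EBIT − interest) = €12,292,673.00 / €3,896,565.00 = 3.1547.

3.15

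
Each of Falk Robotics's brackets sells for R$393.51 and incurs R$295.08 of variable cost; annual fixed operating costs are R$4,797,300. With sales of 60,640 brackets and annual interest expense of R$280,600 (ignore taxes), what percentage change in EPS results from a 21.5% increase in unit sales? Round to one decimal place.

+144.0%

Contribution at this volume is 60,640 × R$98.43 = R$5,968,795.20.
EBIT = R$5,968,795.20 − R$4,797,300 = R$1,171,495.20.
Interest = R$280,600.00, so EBIT − I = R$890,895.20.
Degree of combined leverage = contribution ÷ (EBIT − I) = R$5,968,795.20 ÷ R$890,895.20 = 6.6998.
EPS therefore changes by 6.6998 × (+21.5%) = +144.0%.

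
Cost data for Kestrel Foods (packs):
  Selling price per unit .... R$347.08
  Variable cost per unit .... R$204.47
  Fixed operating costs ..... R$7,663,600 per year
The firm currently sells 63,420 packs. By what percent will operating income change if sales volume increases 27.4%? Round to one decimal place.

+179.5%

At 63,420 units, contribution = 63,420 × R$142.61 = R$9,044,326.20.
EBIT = R$9,044,326.20 − R$7,663,600 = R$1,380,726.20.
Degree of operating leverage = R$9,044,326.20 / R$1,380,726.20 = 6.5504.
%ΔEBIT = DOL × %ΔSales = 6.5504 × +27.4% = +179.5%.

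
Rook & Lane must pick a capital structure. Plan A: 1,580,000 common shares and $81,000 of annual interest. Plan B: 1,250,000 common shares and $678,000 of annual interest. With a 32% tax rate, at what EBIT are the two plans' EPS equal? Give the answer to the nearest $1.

$2,939,364

Set EPS_A = EPS_B: (EBIT − $81,000)(1 − 0.32) ÷ 1,580,000 = (EBIT − $678,000)(1 − 0.32) ÷ 1,250,000.
The (1 − t) factor cancels: (EBIT − 81,000) × 1,250,000 = (EBIT − 678,000) × 1,580,000.
Solving, EBIT = (678,000·1,580,000 − 81,000·1,250,000) / (1,580,000 − 1,250,000) = 969,990,000,000 / 330,000 = 2,939,363.64.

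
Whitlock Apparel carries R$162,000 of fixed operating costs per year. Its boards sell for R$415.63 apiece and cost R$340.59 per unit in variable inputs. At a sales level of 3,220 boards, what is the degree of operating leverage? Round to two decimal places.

3.03

Contribution at this volume is 3,220 × R$75.04 = R$241,628.80.
Operating income = contribution − fixed costs = R$241,628.80 − R$162,000 = R$79,628.80.
So DOL = total CM / EBIT = R$241,628.80 / R$79,628.80 = 3.0344.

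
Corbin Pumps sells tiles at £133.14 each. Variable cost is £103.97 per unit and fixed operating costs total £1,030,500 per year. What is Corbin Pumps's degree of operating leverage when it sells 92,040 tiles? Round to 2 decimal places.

Total contribution margin = 92,040 × £29.17 = £2,684,806.80.
EBIT = £2,684,806.80 − £1,030,500 = £1,654,306.80.
DOL = contribution ÷ EBIT = £2,684,806.80 ÷ £1,654,306.80 = 1.6229.

1.62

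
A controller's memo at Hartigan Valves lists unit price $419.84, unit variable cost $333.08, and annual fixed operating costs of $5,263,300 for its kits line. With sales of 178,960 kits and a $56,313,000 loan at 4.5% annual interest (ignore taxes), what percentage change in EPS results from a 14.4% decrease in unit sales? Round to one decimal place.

-28.9%

Contribution at this volume is 178,960 × $86.76 = $15,526,569.60.
Subtracting fixed costs: EBIT = $15,526,569.60 − $5,263,300 = $10,263,269.60.
After interest of $2,534,085.00, pre-tax earnings = $7,729,184.60.
DCL = total CM / (EBIT − I) = $15,526,569.60 / $7,729,184.60 = 2.0088.
EPS therefore changes by 2.0088 × (-14.4%) = -28.9%.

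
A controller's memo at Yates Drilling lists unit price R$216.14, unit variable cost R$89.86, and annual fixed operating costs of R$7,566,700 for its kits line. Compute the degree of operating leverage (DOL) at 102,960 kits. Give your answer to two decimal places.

At 102,960 units, contribution = 102,960 × R$126.28 = R$13,001,788.80.
Subtracting fixed costs: EBIT = R$13,001,788.80 − R$7,566,700 = R$5,435,088.80.
DOL = contribution ÷ EBIT = R$13,001,788.80 ÷ R$5,435,088.80 = 2.3922.

2.39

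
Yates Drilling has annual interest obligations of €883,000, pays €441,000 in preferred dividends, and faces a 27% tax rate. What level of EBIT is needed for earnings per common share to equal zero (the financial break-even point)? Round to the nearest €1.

Grossing the preferred dividend up to pre-tax terms: €441,000 / (1 − 0.27) = €604,109.59.
Financial break-even EBIT = interest + D_p ÷ (1 − t) = €883,000 + €604,109.59 = €1,487,109.59.

€1,487,110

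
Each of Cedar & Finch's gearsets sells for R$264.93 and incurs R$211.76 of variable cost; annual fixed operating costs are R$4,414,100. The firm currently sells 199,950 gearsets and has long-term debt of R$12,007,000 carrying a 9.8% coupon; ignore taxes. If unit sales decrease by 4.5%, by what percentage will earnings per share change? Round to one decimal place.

At 199,950 units, contribution = 199,950 × R$53.17 = R$10,631,341.50.
EBIT = R$10,631,341.50 − R$4,414,100 = R$6,217,241.50.
Interest = R$1,176,686.00, so EBIT − I = R$5,040,555.50.
DCL = total CM / (EBIT − I) = R$10,631,341.50 / R$5,040,555.50 = 2.1092.
%ΔEPS = DCL × %ΔSales = 2.1092 × -4.5% = -9.5%.

-9.5%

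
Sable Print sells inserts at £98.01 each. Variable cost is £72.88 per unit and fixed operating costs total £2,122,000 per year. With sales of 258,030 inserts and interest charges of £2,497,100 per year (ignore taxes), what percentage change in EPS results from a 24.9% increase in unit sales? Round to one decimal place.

+86.6%

At 258,030 units, contribution = 258,030 × £25.13 = £6,484,293.90.
Subtracting fixed costs: EBIT = £6,484,293.90 − £2,122,000 = £4,362,293.90.
Interest = £2,497,100.00, so EBIT − I = £1,865,193.90.
DCL = total CM / (EBIT − I) = £6,484,293.90 / £1,865,193.90 = 3.4765.
%ΔEPS = DCL × %ΔSales = 3.4765 × +24.9% = +86.6%.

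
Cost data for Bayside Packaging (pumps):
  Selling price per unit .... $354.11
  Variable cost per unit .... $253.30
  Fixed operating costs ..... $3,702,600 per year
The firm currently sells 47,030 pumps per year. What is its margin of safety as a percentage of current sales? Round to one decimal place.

Each unit contributes $354.11 − $253.30 = $100.81. Break-even units = $3,702,600 ÷ $100.81 = 36,728.50; break-even revenue = 36,728.50 × $354.11 = $13,005,928.84.
Current sales = 47,030 × $354.11 = $16,653,793.30.
Margin of safety = ($16,653,793.30 − $13,005,928.84) ÷ $16,653,793.30 = 21.9%.

21.9%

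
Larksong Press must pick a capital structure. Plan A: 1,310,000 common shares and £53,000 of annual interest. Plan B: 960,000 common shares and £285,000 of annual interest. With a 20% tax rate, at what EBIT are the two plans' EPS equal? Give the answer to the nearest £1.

At indifference, (EBIT − 53,000)(1 − t)/1,310,000 = (EBIT − 285,000)(1 − t)/960,000.
The (1 − t) factor cancels: (EBIT − 53,000) × 960,000 = (EBIT − 285,000) × 1,310,000.
EBIT × (1,310,000 − 960,000) = 285,000 × 1,310,000 − 53,000 × 960,000 = 322,470,000,000, so EBIT = 322,470,000,000 ÷ 350,000 = 921,342.86.

£921,343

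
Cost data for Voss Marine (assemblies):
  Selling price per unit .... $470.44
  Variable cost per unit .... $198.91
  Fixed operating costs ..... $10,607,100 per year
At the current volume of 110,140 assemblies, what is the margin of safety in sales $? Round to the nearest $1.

Each unit contributes $470.44 − $198.91 = $271.53. Break-even units = $10,607,100 ÷ $271.53 = 39,064.19; break-even revenue = 39,064.19 × $470.44 = $18,377,358.39.
Actual sales revenue = 110,140 × $470.44 = $51,814,261.60.
Margin of safety = $51,814,261.60 − $18,377,358.39 = $33,436,903.

$33,436,903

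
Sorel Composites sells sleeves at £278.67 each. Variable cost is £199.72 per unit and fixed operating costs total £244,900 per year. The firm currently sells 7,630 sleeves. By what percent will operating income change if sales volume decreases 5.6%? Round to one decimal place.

-9.4%

Total contribution margin = 7,630 × £78.95 = £602,388.50.
Subtracting fixed costs: EBIT = £602,388.50 − £244,900 = £357,488.50.
DOL = contribution ÷ EBIT = £602,388.50 ÷ £357,488.50 = 1.6851.
So EBIT moves 1.6851 × (-5.6%) = -9.4%.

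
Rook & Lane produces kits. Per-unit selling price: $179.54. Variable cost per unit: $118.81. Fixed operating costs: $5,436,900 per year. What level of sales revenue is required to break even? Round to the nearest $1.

Contribution margin per unit = $179.54 − $118.81 = $60.73, a CM ratio of $60.73 ÷ $179.54 = 0.3383.
Break-even revenue = fixed costs × price ÷ CM = $5,436,900 × $179.54 ÷ $60.73 = $16,073,457.

$16,073,457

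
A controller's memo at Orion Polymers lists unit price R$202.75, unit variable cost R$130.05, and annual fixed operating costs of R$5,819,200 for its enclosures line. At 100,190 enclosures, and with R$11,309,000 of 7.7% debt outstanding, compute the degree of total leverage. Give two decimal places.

12.27

Contribution at this volume is 100,190 × R$72.70 = R$7,283,813.00.
Operating income = contribution − fixed costs = R$7,283,813.00 − R$5,819,200 = R$1,464,613.00. Interest = R$870,793.00, so EBIT − I = R$593,820.00.
Degree of total leverage = total CM / (EBIT − interest) = R$7,283,813.00 / R$593,820.00 = 12.2660.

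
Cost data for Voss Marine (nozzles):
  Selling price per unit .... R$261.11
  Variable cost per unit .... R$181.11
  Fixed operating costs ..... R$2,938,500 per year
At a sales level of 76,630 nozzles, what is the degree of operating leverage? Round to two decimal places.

1.92

At 76,630 units, contribution = 76,630 × R$80.00 = R$6,130,400.00.
EBIT = R$6,130,400.00 − R$2,938,500 = R$3,191,900.00.
DOL = contribution ÷ EBIT = R$6,130,400.00 ÷ R$3,191,900.00 = 1.9206.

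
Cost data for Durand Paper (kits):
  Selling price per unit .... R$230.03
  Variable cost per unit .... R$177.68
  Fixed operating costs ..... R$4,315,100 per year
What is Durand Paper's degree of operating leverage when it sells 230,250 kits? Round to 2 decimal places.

1.56

Contribution at this volume is 230,250 × R$52.35 = R$12,053,587.50.
EBIT = R$12,053,587.50 − R$4,315,100 = R$7,738,487.50.
Degree of operating leverage = R$12,053,587.50 / R$7,738,487.50 = 1.5576.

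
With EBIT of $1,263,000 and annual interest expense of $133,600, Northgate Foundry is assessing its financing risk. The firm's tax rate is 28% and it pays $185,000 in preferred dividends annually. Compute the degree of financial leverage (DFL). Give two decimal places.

1.45

Interest = $133,600.00.
Preferred dividends grossed up pre-tax: $185,000 / (1 − 0.28) = $256,944.44.
DFL = EBIT ÷ [EBIT − I − D_p/(1−t)] = $1,263,000 ÷ [$1,263,000 − $133,600.00 − $256,944.44] = $1,263,000 ÷ $872,455.56 = 1.4476.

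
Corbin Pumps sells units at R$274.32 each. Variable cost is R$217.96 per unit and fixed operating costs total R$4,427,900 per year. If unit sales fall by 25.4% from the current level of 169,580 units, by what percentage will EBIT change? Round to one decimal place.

At 169,580 units, contribution = 169,580 × R$56.36 = R$9,557,528.80.
Operating income = contribution − fixed costs = R$9,557,528.80 − R$4,427,900 = R$5,129,628.80.
So DOL = total CM / EBIT = R$9,557,528.80 / R$5,129,628.80 = 1.8632.
So EBIT moves 1.8632 × (-25.4%) = -47.3%.

-47.3%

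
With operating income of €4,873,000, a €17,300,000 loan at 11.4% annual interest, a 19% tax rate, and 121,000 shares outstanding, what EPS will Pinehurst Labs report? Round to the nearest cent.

Interest = €1,972,200.00, so EBT = €4,873,000 − €1,972,200.00 = €2,900,800.00.
Net income = €2,900,800.00 × (1 − 0.19) = €2,349,648.00.
Per share: €2,349,648.00 / 121,000 shares = €19.42.

€19.42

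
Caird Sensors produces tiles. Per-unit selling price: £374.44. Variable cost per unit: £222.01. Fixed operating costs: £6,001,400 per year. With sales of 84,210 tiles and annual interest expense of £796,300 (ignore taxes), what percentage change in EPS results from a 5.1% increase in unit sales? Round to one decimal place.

+10.8%

Total contribution margin = 84,210 × £152.43 = £12,836,130.30.
Subtracting fixed costs: EBIT = £12,836,130.30 − £6,001,400 = £6,834,730.30.
Interest = £796,300.00, so EBIT − I = £6,038,430.30.
Degree of combined leverage = contribution ÷ (EBIT − I) = £12,836,130.30 ÷ £6,038,430.30 = 2.1257.
EPS therefore changes by 2.1257 × (+5.1%) = +10.8%.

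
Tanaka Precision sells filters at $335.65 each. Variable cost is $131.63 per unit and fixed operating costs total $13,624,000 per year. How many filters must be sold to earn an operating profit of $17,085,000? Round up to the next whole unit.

Each unit contributes $335.65 − $131.63 = $204.02.
Need Q such that Q × $204.02 − $13,624,000 = $17,085,000, i.e. Q = $30,709,000 / $204.02 = 150,519.56 → 150,520.

150,520 filters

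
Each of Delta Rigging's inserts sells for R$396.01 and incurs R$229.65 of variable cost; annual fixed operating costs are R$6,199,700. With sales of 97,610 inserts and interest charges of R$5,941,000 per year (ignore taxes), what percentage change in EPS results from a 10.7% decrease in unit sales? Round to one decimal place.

-42.4%

Contribution at this volume is 97,610 × R$166.36 = R$16,238,399.60.
Subtracting fixed costs: EBIT = R$16,238,399.60 − R$6,199,700 = R$10,038,699.60.
After interest of R$5,941,000.00, pre-tax earnings = R$4,097,699.60.
Degree of combined leverage = contribution ÷ (EBIT − I) = R$16,238,399.60 ÷ R$4,097,699.60 = 3.9628.
EPS therefore changes by 3.9628 × (-10.7%) = -42.4%.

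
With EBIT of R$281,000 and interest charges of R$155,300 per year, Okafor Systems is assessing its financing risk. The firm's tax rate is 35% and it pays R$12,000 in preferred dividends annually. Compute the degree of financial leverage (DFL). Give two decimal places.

2.62

Annual interest charges come to R$155,300.00.
Preferred dividends grossed up pre-tax: R$12,000 / (1 − 0.35) = R$18,461.54.
DFL = EBIT ÷ [EBIT − I − D_p/(1−t)] = R$281,000 ÷ [R$281,000 − R$155,300.00 − R$18,461.54] = R$281,000 ÷ R$107,238.46 = 2.6203.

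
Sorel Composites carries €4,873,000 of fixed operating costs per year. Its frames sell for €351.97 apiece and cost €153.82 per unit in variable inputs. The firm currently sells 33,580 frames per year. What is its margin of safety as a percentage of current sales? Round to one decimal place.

26.8%

Contribution margin per unit = €351.97 − €153.82 = €198.15. Break-even units = €4,873,000 ÷ €198.15 = 24,592.48; break-even revenue = 24,592.48 × €351.97 = €8,655,815.34.
Current sales = 33,580 × €351.97 = €11,819,152.60.
Margin of safety = (€11,819,152.60 − €8,655,815.34) ÷ €11,819,152.60 = 26.8%.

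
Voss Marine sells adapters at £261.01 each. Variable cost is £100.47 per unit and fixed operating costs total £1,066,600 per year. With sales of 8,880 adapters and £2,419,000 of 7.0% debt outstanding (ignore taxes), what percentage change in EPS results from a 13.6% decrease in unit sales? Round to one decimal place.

-102.2%

At 8,880 units, contribution = 8,880 × £160.54 = £1,425,595.20.
Subtracting fixed costs: EBIT = £1,425,595.20 − £1,066,600 = £358,995.20.
After interest of £169,330.00, pre-tax earnings = £189,665.20.
Degree of combined leverage = contribution ÷ (EBIT − I) = £1,425,595.20 ÷ £189,665.20 = 7.5164.
EPS therefore changes by 7.5164 × (-13.6%) = -102.2%.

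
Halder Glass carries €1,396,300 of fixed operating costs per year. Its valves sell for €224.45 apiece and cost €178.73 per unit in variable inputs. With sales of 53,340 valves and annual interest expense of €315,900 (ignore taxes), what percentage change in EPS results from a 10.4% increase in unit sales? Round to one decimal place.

Contribution at this volume is 53,340 × €45.72 = €2,438,704.80.
EBIT = €2,438,704.80 − €1,396,300 = €1,042,404.80.
After interest of €315,900.00, pre-tax earnings = €726,504.80.
DCL = total CM / (EBIT − I) = €2,438,704.80 / €726,504.80 = 3.3568.
EPS therefore changes by 3.3568 × (+10.4%) = +34.9%.

+34.9%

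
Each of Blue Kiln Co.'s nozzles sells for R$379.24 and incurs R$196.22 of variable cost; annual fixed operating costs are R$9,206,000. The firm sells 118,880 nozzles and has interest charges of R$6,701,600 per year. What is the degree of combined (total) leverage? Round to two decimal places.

3.72

At 118,880 units, contribution = 118,880 × R$183.02 = R$21,757,417.60.
Operating income = contribution − fixed costs = R$21,757,417.60 − R$9,206,000 = R$12,551,417.60. Interest = R$6,701,600.00.
DOL = R$21,757,417.60 ÷ R$12,551,417.60 = 1.7335; DFL = R$12,551,417.60 ÷ R$5,849,817.60 = 2.1456.
DCL = DOL × DFL = 1.7335 × 2.1456 = 3.7194.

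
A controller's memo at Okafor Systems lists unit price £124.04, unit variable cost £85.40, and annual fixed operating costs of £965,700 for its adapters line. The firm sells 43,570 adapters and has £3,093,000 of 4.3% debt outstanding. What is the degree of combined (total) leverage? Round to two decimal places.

2.88

Total contribution margin = 43,570 × £38.64 = £1,683,544.80.
Operating income = contribution − fixed costs = £1,683,544.80 − £965,700 = £717,844.80. Interest = £132,999.00.
DOL = £1,683,544.80 ÷ £717,844.80 = 2.3453; DFL = £717,844.80 ÷ £584,845.80 = 1.2274.
Combined leverage = 2.3453 × 1.2274 = 2.8786.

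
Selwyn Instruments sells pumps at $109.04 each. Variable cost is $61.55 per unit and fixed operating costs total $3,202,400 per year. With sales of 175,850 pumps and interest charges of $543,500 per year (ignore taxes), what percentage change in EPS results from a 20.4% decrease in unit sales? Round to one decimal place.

-37.0%

Contribution at this volume is 175,850 × $47.49 = $8,351,116.50.
Subtracting fixed costs: EBIT = $8,351,116.50 − $3,202,400 = $5,148,716.50.
After interest of $543,500.00, pre-tax earnings = $4,605,216.50.
Degree of combined leverage = contribution ÷ (EBIT − I) = $8,351,116.50 ÷ $4,605,216.50 = 1.8134.
EPS therefore changes by 1.8134 × (-20.4%) = -37.0%.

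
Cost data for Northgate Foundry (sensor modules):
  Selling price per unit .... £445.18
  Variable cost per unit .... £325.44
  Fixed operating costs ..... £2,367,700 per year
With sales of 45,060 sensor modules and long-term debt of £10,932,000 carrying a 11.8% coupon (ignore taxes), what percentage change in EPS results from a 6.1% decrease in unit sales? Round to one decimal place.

Total contribution margin = 45,060 × £119.74 = £5,395,484.40.
Operating income = contribution − fixed costs = £5,395,484.40 − £2,367,700 = £3,027,784.40.
After interest of £1,289,976.00, pre-tax earnings = £1,737,808.40.
Degree of combined leverage = contribution ÷ (EBIT − I) = £5,395,484.40 ÷ £1,737,808.40 = 3.1048.
%ΔEPS = DCL × %ΔSales = 3.1048 × -6.1% = -18.9%.

-18.9%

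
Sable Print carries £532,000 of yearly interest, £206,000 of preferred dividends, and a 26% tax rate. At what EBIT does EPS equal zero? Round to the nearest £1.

£810,378

Preferred dividends are paid after tax, so their pre-tax equivalent is £206,000 ÷ (1 − 0.26) = £278,378.38.
Financial break-even EBIT = interest + D_p ÷ (1 − t) = £532,000 + £278,378.38 = £810,378.38.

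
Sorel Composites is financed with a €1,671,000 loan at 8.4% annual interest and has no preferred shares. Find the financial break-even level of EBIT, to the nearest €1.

Annual interest = 8.4% × €1,671,000 = €140,364.00.
With no preferred dividends, EPS = 0 when EBIT exactly covers interest, so the financial break-even EBIT is €140,364.00.

€140,364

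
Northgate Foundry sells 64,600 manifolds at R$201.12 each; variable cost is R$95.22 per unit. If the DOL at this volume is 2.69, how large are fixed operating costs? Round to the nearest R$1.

At 64,600 units, contribution = 64,600 × R$105.90 = R$6,841,140.00.
DOL = contribution / EBIT, so EBIT = R$6,841,140.00 / 2.69 = R$2,543,174.72.
And FC = contribution − EBIT = R$6,841,140.00 − R$2,543,174.72 = R$4,297,965.

R$4,297,965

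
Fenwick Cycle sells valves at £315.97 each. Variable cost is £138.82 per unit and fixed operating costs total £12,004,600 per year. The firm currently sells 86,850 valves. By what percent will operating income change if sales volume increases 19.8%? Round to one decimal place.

+90.1%

At 86,850 units, contribution = 86,850 × £177.15 = £15,385,477.50.
Subtracting fixed costs: EBIT = £15,385,477.50 − £12,004,600 = £3,380,877.50.
Degree of operating leverage = £15,385,477.50 / £3,380,877.50 = 4.5507.
So EBIT moves 4.5507 × (+19.8%) = +90.1%.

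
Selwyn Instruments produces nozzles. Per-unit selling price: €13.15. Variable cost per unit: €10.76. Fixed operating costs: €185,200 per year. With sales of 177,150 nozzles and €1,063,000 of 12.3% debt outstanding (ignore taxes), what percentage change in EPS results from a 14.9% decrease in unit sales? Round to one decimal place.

Total contribution margin = 177,150 × €2.39 = €423,388.50.
Operating income = contribution − fixed costs = €423,388.50 − €185,200 = €238,188.50.
After interest of €130,749.00, pre-tax earnings = €107,439.50.
DCL = total CM / (EBIT − I) = €423,388.50 / €107,439.50 = 3.9407.
%ΔEPS = DCL × %ΔSales = 3.9407 × -14.9% = -58.7%.

-58.7%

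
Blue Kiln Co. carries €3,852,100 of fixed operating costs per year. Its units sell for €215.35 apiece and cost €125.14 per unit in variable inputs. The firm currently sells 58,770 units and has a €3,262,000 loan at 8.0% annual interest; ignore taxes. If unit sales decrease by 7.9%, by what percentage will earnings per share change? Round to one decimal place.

Contribution at this volume is 58,770 × €90.21 = €5,301,641.70.
EBIT = €5,301,641.70 − €3,852,100 = €1,449,541.70.
After interest of €260,960.00, pre-tax earnings = €1,188,581.70.
DCL = total CM / (EBIT − I) = €5,301,641.70 / €1,188,581.70 = 4.4605.
%ΔEPS = DCL × %ΔSales = 4.4605 × -7.9% = -35.2%.

-35.2%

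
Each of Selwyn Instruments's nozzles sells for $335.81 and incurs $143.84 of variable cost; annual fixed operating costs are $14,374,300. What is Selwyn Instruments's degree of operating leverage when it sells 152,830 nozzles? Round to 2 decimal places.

1.96

Contribution at this volume is 152,830 × $191.97 = $29,338,775.10.
Operating income = contribution − fixed costs = $29,338,775.10 − $14,374,300 = $14,964,475.10.
DOL = contribution ÷ EBIT = $29,338,775.10 ÷ $14,964,475.10 = 1.9606.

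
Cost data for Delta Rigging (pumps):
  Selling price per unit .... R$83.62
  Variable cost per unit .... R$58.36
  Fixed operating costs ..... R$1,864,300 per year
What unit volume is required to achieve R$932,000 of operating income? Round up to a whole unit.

Unit CM = price − variable cost = R$83.62 − R$58.36 = R$25.26.
Need Q such that Q × R$25.26 − R$1,864,300 = R$932,000, i.e. Q = R$2,796,300 / R$25.26 = 110,700.71 → 110,701.

110,701 pumps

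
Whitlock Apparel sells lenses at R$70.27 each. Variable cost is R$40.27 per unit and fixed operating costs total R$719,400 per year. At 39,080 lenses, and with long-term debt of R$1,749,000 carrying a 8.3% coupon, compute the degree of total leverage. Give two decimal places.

3.81

At 39,080 units, contribution = 39,080 × R$30.00 = R$1,172,400.00.
EBIT = R$1,172,400.00 − R$719,400 = R$453,000.00. Interest = R$145,167.00.
DOL = R$1,172,400.00 ÷ R$453,000.00 = 2.5881; DFL = R$453,000.00 ÷ R$307,833.00 = 1.4716.
DCL = DOL × DFL = 2.5881 × 1.4716 = 3.8086.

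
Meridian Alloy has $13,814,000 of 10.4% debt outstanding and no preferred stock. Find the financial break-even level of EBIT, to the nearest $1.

Annual interest = 10.4% × $13,814,000 = $1,436,656.00.
With no preferred dividends, EPS = 0 when EBIT exactly covers interest, so the financial break-even EBIT is $1,436,656.00.

$1,436,656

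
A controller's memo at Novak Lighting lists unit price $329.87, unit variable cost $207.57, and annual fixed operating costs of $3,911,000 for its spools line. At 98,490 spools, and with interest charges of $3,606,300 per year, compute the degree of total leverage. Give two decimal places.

Total contribution margin = 98,490 × $122.30 = $12,045,327.00.
EBIT = $12,045,327.00 − $3,911,000 = $8,134,327.00. Interest = $3,606,300.00, so EBIT − I = $4,528,027.00.
Degree of total leverage = total CM / (EBIT − interest) = $12,045,327.00 / $4,528,027.00 = 2.6602.

2.66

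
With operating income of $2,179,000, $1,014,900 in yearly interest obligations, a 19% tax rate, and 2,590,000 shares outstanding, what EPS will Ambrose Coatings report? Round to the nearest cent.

Interest = $1,014,900.00, so EBT = $2,179,000 − $1,014,900.00 = $1,164,100.00.
After tax at 19%: net income = $1,164,100.00 × 0.81 = $942,921.00.
EPS = $942,921.00 ÷ 2,590,000 = $0.36.

$0.36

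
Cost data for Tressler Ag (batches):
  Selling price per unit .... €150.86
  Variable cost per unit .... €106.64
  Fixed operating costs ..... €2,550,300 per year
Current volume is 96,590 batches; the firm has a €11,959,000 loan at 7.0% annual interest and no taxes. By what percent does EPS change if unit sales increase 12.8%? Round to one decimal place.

+61.9%

Total contribution margin = 96,590 × €44.22 = €4,271,209.80.
EBIT = €4,271,209.80 − €2,550,300 = €1,720,909.80.
After interest of €837,130.00, pre-tax earnings = €883,779.80.
DCL = total CM / (EBIT − I) = €4,271,209.80 / €883,779.80 = 4.8329.
%ΔEPS = DCL × %ΔSales = 4.8329 × +12.8% = +61.9%.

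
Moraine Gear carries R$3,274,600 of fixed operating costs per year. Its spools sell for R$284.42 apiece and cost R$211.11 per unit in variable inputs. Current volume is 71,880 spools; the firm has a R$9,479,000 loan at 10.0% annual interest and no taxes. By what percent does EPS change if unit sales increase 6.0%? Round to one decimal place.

At 71,880 units, contribution = 71,880 × R$73.31 = R$5,269,522.80.
EBIT = R$5,269,522.80 − R$3,274,600 = R$1,994,922.80.
After interest of R$947,900.00, pre-tax earnings = R$1,047,022.80.
DCL = total CM / (EBIT − I) = R$5,269,522.80 / R$1,047,022.80 = 5.0329.
EPS therefore changes by 5.0329 × (+6.0%) = +30.2%.

+30.2%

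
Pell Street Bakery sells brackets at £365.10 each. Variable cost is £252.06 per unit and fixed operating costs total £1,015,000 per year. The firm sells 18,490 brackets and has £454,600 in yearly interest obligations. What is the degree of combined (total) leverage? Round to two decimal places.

3.37

Total contribution margin = 18,490 × £113.04 = £2,090,109.60.
EBIT = £2,090,109.60 − £1,015,000 = £1,075,109.60. Interest = £454,600.00, so EBIT − I = £620,509.60.
Degree of total leverage = total CM / (EBIT − interest) = £2,090,109.60 / £620,509.60 = 3.3684.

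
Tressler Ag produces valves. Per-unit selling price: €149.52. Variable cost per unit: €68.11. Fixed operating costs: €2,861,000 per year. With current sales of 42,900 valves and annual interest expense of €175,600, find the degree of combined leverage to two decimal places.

Total contribution margin = 42,900 × €81.41 = €3,492,489.00.
Subtracting fixed costs: EBIT = €3,492,489.00 − €2,861,000 = €631,489.00. Interest = €175,600.00, so EBIT − I = €455,889.00.
Degree of total leverage = total CM / (EBIT − interest) = €3,492,489.00 / €455,889.00 = 7.6608.

7.66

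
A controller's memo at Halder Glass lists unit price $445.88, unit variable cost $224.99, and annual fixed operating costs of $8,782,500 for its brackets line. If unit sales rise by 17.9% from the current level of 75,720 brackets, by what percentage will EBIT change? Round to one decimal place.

+37.7%

At 75,720 units, contribution = 75,720 × $220.89 = $16,725,790.80.
Operating income = contribution − fixed costs = $16,725,790.80 − $8,782,500 = $7,943,290.80.
DOL = contribution ÷ EBIT = $16,725,790.80 ÷ $7,943,290.80 = 2.1057.
So EBIT moves 2.1057 × (+17.9%) = +37.7%.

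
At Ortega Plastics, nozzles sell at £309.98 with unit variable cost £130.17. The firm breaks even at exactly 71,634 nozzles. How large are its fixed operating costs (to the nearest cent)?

Unit CM = price − variable cost = £309.98 − £130.17 = £179.81.
Fixed costs = break-even units × CM = 71,634 × £179.81 = £12,880,509.54.

£12,880,509.54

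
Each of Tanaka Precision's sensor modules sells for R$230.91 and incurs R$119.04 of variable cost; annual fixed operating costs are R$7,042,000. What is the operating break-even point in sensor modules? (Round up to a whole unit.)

Unit CM = price − variable cost = R$230.91 − R$119.04 = R$111.87.
Break-even volume = fixed costs ÷ CM per unit = R$7,042,000 ÷ R$111.87 = 62,948.06, so 62,949 sensor modules.

62,949 sensor modules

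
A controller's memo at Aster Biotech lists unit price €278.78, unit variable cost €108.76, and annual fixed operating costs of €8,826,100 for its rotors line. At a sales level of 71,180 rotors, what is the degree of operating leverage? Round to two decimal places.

3.69

At 71,180 units, contribution = 71,180 × €170.02 = €12,102,023.60.
Operating income = contribution − fixed costs = €12,102,023.60 − €8,826,100 = €3,275,923.60.
DOL = contribution ÷ EBIT = €12,102,023.60 ÷ €3,275,923.60 = 3.6942.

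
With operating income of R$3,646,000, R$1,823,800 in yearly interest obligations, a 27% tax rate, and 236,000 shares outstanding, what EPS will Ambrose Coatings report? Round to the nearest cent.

R$5.64

Pre-tax income = R$3,646,000 − R$1,823,800.00 = R$1,822,200.00.
After tax at 27%: net income = R$1,822,200.00 × 0.73 = R$1,330,206.00.
EPS = R$1,330,206.00 ÷ 236,000 = R$5.64.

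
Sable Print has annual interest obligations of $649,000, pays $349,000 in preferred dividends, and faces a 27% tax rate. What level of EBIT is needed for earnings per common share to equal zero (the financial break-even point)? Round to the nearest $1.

Grossing the preferred dividend up to pre-tax terms: $349,000 / (1 − 0.27) = $478,082.19.
EPS = 0 when EBIT covers interest plus the pre-tax preferred burden: $649,000 + $478,082.19 = $1,127,082.19.

$1,127,082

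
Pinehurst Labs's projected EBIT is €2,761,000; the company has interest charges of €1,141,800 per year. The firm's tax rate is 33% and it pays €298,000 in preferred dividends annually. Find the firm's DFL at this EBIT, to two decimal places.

Annual interest charges come to €1,141,800.00.
Preferred dividends grossed up pre-tax: €298,000 / (1 − 0.33) = €444,776.12.
DFL = EBIT ÷ [EBIT − I − D_p/(1−t)] = €2,761,000 ÷ [€2,761,000 − €1,141,800.00 − €444,776.12] = €2,761,000 ÷ €1,174,423.88 = 2.3509.

2.35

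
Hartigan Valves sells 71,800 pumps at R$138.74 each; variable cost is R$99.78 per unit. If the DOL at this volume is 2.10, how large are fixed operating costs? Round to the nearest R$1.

R$1,465,267

At 71,800 units, contribution = 71,800 × R$38.96 = R$2,797,328.00.
Since DOL = CM ÷ EBIT, EBIT = R$2,797,328.00 ÷ 2.10 = R$1,332,060.95.
Fixed costs = CM − EBIT = R$2,797,328.00 − R$1,332,060.95 = R$1,465,267.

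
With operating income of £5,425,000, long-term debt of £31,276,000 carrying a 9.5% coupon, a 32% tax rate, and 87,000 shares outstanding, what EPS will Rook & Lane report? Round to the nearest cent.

Pre-tax income = £5,425,000 − £2,971,220.00 = £2,453,780.00.
After tax at 32%: net income = £2,453,780.00 × 0.68 = £1,668,570.40.
EPS = £1,668,570.40 ÷ 87,000 = £19.18.

£19.18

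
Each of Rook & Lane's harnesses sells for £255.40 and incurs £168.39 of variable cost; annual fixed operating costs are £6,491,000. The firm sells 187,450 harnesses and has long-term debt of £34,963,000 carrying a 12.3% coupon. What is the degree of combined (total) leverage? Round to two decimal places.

2.96

Contribution at this volume is 187,450 × £87.01 = £16,310,024.50.
Operating income = contribution − fixed costs = £16,310,024.50 − £6,491,000 = £9,819,024.50. Interest = £4,300,449.00.
DOL = £16,310,024.50 ÷ £9,819,024.50 = 1.6611; DFL = £9,819,024.50 ÷ £5,518,575.50 = 1.7793.
DCL = DOL × DFL = 1.6611 × 1.7793 = 2.9556.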